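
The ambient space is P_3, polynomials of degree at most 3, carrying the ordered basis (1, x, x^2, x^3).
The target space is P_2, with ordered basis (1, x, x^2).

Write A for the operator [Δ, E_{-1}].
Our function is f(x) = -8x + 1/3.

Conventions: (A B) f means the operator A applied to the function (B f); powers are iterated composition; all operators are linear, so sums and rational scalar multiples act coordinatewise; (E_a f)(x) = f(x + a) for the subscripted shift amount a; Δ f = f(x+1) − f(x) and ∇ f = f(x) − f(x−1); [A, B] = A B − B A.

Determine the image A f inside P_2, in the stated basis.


E_{-1} f = -8x + 25/3
Δ E_{-1} f = -8
Δ f = -8
E_{-1} Δ f = -8
[Δ, E_{-1}] f = 0

the image equals g(x) = 0


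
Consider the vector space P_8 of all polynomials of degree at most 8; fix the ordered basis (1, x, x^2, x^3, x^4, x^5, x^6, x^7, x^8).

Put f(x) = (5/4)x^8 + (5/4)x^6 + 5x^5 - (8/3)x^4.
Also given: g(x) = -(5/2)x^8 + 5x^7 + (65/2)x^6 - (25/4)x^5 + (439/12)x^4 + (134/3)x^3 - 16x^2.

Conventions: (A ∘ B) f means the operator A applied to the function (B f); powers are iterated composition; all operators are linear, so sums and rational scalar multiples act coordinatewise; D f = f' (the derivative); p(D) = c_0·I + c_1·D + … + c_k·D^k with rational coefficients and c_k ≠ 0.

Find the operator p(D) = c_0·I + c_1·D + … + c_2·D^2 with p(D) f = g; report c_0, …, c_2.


c_0 = -2, c_1 = 1/2, c_2 = 1/2

D^0 f = (5/4)x^8 + (5/4)x^6 + 5x^5 - (8/3)x^4
D^1 f = 10x^7 + (15/2)x^5 + 25x^4 - (32/3)x^3
D^2 f = 70x^6 + (75/2)x^4 + 100x^3 - 32x^2
matching coefficients of g against c_0 f + c_1 Df + … from the top degree down determines the c_i
solution: c_0 = -2, c_1 = 1/2, c_2 = 1/2


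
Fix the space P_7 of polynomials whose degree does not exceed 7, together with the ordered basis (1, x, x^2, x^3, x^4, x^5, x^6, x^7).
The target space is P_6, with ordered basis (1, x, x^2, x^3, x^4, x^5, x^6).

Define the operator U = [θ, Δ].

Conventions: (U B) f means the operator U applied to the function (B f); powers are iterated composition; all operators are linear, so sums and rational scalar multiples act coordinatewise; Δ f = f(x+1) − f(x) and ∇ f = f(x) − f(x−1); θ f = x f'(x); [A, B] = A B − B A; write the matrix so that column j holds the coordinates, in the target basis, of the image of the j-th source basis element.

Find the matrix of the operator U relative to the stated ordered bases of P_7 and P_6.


the matrix is [[0, -1, -2, -3, -4, -5, -6, -7]; [0, 0, -2, -6, -12, -20, -30, -42]; [0, 0, 0, -3, -12, -30, -60, -105]; [0, 0, 0, 0, -4, -20, -60, -140]; [0, 0, 0, 0, 0, -5, -30, -105]; [0, 0, 0, 0, 0, 0, -6, -42]; [0, 0, 0, 0, 0, 0, 0, -7]] (rows listed top to bottom)

image of 1: 0
image of x: -1
image of x^2: -2x - 2
image of x^3: -3x^2 - 6x - 3
image of x^4: -4x^3 - 12x^2 - 12x - 4
image of x^5: -5x^4 - 20x^3 - 30x^2 - 20x - 5
image of x^6: -6x^5 - 30x^4 - 60x^3 - 60x^2 - 30x - 6
image of x^7: -7x^6 - 42x^5 - 105x^4 - 140x^3 - 105x^2 - 42x - 7
each image's coordinates form column j of the matrix


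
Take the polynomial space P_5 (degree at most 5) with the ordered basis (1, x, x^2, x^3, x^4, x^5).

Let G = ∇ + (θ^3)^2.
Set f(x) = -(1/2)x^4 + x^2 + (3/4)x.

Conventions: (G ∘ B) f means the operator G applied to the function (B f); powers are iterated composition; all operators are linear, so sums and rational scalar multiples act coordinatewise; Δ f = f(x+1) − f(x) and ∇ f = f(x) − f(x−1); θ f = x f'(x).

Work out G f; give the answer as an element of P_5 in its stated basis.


the result is g(x) = -2048x^4 - 2x^3 + 67x^2 + (3/4)x + 1/4

∇ f = -2x^3 + 3x^2 + 1/4
θ f = -2x^4 + 2x^2 + (3/4)x
θ θ f = -8x^4 + 4x^2 + (3/4)x
θ θ θ f = -32x^4 + 8x^2 + (3/4)x
θ θ^3 f = -128x^4 + 16x^2 + (3/4)x
θ θ θ^3 f = -512x^4 + 32x^2 + (3/4)x
θ θ θ θ^3 f = -2048x^4 + 64x^2 + (3/4)x
(∇ + (θ^3)^2) f = -2048x^4 - 2x^3 + 67x^2 + (3/4)x + 1/4


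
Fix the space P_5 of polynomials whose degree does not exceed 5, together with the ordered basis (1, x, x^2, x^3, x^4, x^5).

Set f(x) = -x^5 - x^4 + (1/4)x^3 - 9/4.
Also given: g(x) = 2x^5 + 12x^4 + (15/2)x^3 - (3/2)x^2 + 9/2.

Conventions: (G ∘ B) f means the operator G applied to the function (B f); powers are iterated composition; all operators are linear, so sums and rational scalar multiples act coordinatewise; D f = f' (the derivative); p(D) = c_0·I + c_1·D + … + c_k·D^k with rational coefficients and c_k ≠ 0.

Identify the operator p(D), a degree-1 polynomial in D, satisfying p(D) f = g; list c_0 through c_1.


p(D) = -2·I − 2·D, i.e. c_0 = -2, c_1 = -2

D^0 f = -x^5 - x^4 + (1/4)x^3 - 9/4
D^1 f = -5x^4 - 4x^3 + (3/4)x^2
matching coefficients of g against c_0 f + c_1 Df + … from the top degree down determines the c_i
solution: c_0 = -2, c_1 = -2


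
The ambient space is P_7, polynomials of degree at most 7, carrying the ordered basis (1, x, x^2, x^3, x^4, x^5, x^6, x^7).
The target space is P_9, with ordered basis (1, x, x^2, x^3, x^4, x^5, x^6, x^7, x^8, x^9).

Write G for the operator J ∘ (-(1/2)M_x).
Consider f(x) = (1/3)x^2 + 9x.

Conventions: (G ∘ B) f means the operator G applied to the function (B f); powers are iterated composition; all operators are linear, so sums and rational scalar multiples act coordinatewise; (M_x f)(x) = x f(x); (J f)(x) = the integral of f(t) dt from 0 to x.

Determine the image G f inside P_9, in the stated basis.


g(x) = -(1/24)x^4 - (3/2)x^3

M_x f = (1/3)x^3 + 9x^2
(-(1/2)M_x) f = -(1/6)x^3 - (9/2)x^2
J (-(1/2)M_x) f = -(1/24)x^4 - (3/2)x^3


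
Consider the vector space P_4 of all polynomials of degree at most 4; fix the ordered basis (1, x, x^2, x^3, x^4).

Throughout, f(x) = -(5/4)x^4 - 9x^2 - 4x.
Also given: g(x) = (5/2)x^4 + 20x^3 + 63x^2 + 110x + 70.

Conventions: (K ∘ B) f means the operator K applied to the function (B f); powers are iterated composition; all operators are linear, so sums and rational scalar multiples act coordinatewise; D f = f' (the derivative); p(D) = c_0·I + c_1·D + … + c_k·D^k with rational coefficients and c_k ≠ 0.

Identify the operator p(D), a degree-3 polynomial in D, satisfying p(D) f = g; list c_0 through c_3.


D^0 f = -(5/4)x^4 - 9x^2 - 4x
D^1 f = -5x^3 - 18x - 4
D^2 f = -15x^2 - 18
D^3 f = -30x
matching coefficients of g against c_0 f + c_1 Df + … from the top degree down determines the c_i
solution: c_0 = -2, c_1 = -4, c_2 = -3, c_3 = -1

p(D) = -2·I − 4·D − 3·D^2 − D^3, i.e. c_0 = -2, c_1 = -4, c_2 = -3, c_3 = -1


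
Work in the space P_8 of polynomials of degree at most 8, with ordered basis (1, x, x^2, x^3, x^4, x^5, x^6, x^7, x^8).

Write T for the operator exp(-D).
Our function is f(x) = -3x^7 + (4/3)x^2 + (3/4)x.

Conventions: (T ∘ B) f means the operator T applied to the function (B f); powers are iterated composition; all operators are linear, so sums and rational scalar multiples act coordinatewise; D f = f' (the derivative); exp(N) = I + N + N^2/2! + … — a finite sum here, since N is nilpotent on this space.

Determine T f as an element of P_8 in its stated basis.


order-1 term: 21x^6 - (8/3)x - 3/4
order-2 term: -63x^5 + 4/3
order-3 term: 105x^4
order-4 term: -105x^3
order-5 term: 63x^2
order-6 term: -21x
order-7 term: 3
the series for exp(-D) f terminates at order 7
exp(-D) f = -3x^7 + 21x^6 - 63x^5 + 105x^4 - 105x^3 + (193/3)x^2 - (275/12)x + 43/12

the result is g(x) = -3x^7 + 21x^6 - 63x^5 + 105x^4 - 105x^3 + (193/3)x^2 - (275/12)x + 43/12


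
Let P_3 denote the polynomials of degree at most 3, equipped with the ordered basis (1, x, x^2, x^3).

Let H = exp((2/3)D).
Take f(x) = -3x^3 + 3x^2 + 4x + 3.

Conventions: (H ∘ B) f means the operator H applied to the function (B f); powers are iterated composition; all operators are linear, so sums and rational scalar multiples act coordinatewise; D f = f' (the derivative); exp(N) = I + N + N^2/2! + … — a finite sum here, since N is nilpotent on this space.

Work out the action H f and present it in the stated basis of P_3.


the image equals g(x) = -3x^3 - 3x^2 + 4x + 55/9

order-1 term: -6x^2 + 4x + 8/3
order-2 term: -4x + 4/3
order-3 term: -8/9
the series for exp((2/3)D) f terminates at order 3
exp((2/3)D) f = -3x^3 - 3x^2 + 4x + 55/9


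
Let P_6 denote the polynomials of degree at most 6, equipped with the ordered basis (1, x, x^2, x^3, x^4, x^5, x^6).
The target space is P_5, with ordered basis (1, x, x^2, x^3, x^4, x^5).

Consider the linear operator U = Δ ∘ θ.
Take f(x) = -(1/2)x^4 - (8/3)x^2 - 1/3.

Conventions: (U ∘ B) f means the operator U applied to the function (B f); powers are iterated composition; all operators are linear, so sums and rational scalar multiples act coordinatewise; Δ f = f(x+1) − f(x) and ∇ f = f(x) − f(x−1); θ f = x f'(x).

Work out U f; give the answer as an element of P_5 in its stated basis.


g(x) = -8x^3 - 12x^2 - (56/3)x - 22/3

θ f = -2x^4 - (16/3)x^2
Δ θ f = -8x^3 - 12x^2 - (56/3)x - 22/3


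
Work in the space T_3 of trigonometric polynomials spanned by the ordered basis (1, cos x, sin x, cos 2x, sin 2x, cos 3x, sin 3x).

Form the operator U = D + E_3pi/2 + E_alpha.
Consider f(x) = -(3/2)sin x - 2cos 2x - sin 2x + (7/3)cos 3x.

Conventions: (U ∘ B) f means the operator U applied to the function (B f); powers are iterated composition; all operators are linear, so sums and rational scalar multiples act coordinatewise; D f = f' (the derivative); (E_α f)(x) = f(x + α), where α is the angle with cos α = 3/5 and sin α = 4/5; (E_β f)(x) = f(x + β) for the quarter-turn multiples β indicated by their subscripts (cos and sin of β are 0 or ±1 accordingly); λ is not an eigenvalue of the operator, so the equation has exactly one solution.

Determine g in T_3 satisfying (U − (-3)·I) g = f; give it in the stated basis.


write g with unknown coordinates in the stated basis and equate coefficients in (U − (-3)·I) g = f
solving from the highest basis element down gives g = (3/34)cos x - (27/68)sin x - (12/293)cos 2x - (191/293)sin 2x + (301/1450)cos 3x + (952/2175)sin 3x
check: U g = -(9/34)cos x - (21/68)sin x - (550/293)cos 2x + (280/293)sin 2x + (7441/4350)cos 3x - (952/725)sin 3x
so U g − (-3)·g = -(3/2)sin x - 2cos 2x - sin 2x + (7/3)cos 3x = f ✓

g(x) = (3/34)cos x - (27/68)sin x - (12/293)cos 2x - (191/293)sin 2x + (301/1450)cos 3x + (952/2175)sin 3x


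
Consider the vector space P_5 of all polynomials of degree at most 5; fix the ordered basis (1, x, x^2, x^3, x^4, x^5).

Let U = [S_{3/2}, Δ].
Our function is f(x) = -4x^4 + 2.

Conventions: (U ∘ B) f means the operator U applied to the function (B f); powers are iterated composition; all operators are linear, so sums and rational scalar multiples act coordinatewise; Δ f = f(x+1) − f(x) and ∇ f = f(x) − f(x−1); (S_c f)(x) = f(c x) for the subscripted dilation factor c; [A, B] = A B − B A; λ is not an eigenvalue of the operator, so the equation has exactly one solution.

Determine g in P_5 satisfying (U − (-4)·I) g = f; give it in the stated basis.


the image equals g(x) = -x^4 - (27/16)x^3 - (2889/512)x^2 - (32979/4096)x - 140487/32768

write g with unknown coordinates in the stated basis and equate coefficients in (U − (-4)·I) g = f
solving from the highest basis element down gives g = -x^4 - (27/16)x^3 - (2889/512)x^2 - (32979/4096)x - 140487/32768
check: U g = (27/4)x^3 + (2889/128)x^2 + (32979/1024)x + 156871/8192
so U g − (-4)·g = -4x^4 + 2 = f ✓


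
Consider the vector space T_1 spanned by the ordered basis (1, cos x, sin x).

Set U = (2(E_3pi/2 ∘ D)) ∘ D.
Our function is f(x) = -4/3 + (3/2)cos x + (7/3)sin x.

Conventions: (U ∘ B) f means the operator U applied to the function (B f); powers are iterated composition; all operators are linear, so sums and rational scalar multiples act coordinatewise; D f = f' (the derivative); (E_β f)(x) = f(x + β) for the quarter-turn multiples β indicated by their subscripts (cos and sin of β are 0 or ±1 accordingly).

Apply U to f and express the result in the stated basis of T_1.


g(x) = (14/3)cos x - 3sin x

D f = (7/3)cos x - (3/2)sin x
D D f = -(3/2)cos x - (7/3)sin x
E_3pi/2 D D f = (7/3)cos x - (3/2)sin x
(2(E_3pi/2 ∘ D)) D f = (14/3)cos x - 3sin x


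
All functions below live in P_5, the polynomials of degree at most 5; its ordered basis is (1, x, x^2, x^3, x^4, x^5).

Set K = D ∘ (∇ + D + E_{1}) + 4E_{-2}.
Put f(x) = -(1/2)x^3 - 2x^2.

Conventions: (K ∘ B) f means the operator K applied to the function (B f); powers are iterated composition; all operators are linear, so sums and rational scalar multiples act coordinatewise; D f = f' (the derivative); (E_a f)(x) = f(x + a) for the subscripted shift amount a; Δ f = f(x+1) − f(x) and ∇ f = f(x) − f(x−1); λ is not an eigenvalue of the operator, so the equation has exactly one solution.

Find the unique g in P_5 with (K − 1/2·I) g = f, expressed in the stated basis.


the result is g(x) = -(1/7)x^3 - (10/7)x^2 - (148/49)x + 80/49

write g with unknown coordinates in the stated basis and equate coefficients in (K − 1/2·I) g = f
solving from the highest basis element down gives g = -(1/7)x^3 - (10/7)x^2 - (148/49)x + 80/49
check: K g = -(4/7)x^3 - (19/7)x^2 - (74/49)x + 40/49
so K g − 1/2·g = -(1/2)x^3 - 2x^2 = f ✓


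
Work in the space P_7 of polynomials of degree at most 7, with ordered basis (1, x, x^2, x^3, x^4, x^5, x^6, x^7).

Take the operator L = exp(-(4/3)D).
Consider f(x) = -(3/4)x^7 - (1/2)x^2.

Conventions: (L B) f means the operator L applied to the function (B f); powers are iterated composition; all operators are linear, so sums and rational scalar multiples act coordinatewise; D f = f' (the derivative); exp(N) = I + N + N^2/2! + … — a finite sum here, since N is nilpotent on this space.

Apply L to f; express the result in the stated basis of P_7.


order-1 term: 7x^6 + (4/3)x
order-2 term: -28x^5 - 8/9
order-3 term: (560/9)x^4
order-4 term: -(2240/27)x^3
order-5 term: (1792/27)x^2
order-6 term: -(7168/243)x
order-7 term: 4096/729
the series for exp(-(4/3)D) f terminates at order 7
exp(-(4/3)D) f = -(3/4)x^7 + 7x^6 - 28x^5 + (560/9)x^4 - (2240/27)x^3 + (3557/54)x^2 - (6844/243)x + 3448/729

g(x) = -(3/4)x^7 + 7x^6 - 28x^5 + (560/9)x^4 - (2240/27)x^3 + (3557/54)x^2 - (6844/243)x + 3448/729


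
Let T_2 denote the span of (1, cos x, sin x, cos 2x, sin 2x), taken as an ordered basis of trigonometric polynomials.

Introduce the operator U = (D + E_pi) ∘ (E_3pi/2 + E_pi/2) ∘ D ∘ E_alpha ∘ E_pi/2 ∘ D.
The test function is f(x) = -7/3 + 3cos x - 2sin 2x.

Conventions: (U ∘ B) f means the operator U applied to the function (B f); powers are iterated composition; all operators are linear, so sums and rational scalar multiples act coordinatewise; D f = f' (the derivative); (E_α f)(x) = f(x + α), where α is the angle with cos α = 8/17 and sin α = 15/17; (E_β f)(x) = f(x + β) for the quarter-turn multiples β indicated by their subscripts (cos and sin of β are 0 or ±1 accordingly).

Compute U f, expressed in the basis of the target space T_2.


the image equals g(x) = -(1312/289)cos 2x - (10256/289)sin 2x

D f = -3sin x - 4cos 2x
E_pi/2 D f = -3cos x + 4cos 2x
E_alpha E_pi/2 D f = -(24/17)cos x + (45/17)sin x - (644/289)cos 2x - (960/289)sin 2x
D (E_alpha ∘ E_pi/2) D f = (45/17)cos x + (24/17)sin x - (1920/289)cos 2x + (1288/289)sin 2x
E_3pi/2 D (E_alpha ∘ E_pi/2) D f = -(24/17)cos x + (45/17)sin x + (1920/289)cos 2x - (1288/289)sin 2x
E_pi/2 D (E_alpha ∘ E_pi/2) D f = (24/17)cos x - (45/17)sin x + (1920/289)cos 2x - (1288/289)sin 2x
(E_3pi/2 + E_pi/2) D (E_alpha ∘ E_pi/2) D f = (3840/289)cos 2x - (2576/289)sin 2x
D (E_3pi/2 + E_pi/2) D (E_alpha ∘ E_pi/2) D f = -(5152/289)cos 2x - (7680/289)sin 2x
E_pi (E_3pi/2 + E_pi/2) D (E_alpha ∘ E_pi/2) D f = (3840/289)cos 2x - (2576/289)sin 2x
(D + E_pi) (E_3pi/2 + E_pi/2) D (E_alpha ∘ E_pi/2) D f = -(1312/289)cos 2x - (10256/289)sin 2x


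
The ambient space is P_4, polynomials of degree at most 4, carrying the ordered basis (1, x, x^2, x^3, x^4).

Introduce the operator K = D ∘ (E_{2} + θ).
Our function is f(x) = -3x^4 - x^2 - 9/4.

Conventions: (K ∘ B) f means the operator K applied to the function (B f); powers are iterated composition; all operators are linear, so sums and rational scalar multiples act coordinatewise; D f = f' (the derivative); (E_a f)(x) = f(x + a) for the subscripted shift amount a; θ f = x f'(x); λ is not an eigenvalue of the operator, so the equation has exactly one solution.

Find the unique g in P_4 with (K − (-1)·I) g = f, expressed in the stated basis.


write g with unknown coordinates in the stated basis and equate coefficients in (K − (-1)·I) g = f
solving from the highest basis element down gives g = -3x^4 + 60x^3 - 649x^2 + 3318x - 18665/4
check: K g = -60x^3 + 648x^2 - 3318x + 4664
so K g − (-1)·g = -3x^4 - x^2 - 9/4 = f ✓

g(x) = -3x^4 + 60x^3 - 649x^2 + 3318x - 18665/4


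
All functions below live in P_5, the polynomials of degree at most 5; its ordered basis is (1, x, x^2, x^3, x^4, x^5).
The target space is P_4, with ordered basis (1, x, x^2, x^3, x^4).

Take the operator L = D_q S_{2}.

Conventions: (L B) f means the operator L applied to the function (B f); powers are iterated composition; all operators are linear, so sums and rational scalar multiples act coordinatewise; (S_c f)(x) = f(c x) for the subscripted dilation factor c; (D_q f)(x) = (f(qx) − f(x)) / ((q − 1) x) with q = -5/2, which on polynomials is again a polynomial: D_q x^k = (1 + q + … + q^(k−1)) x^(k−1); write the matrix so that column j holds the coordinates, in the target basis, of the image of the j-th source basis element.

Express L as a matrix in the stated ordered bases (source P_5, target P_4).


image of 1: 0
image of x: 2
image of x^2: -6x
image of x^3: 38x^2
image of x^4: -174x^3
image of x^5: 902x^4
each image's coordinates form column j of the matrix

the matrix is [[0, 2, 0, 0, 0, 0]; [0, 0, -6, 0, 0, 0]; [0, 0, 0, 38, 0, 0]; [0, 0, 0, 0, -174, 0]; [0, 0, 0, 0, 0, 902]] (rows listed top to bottom)


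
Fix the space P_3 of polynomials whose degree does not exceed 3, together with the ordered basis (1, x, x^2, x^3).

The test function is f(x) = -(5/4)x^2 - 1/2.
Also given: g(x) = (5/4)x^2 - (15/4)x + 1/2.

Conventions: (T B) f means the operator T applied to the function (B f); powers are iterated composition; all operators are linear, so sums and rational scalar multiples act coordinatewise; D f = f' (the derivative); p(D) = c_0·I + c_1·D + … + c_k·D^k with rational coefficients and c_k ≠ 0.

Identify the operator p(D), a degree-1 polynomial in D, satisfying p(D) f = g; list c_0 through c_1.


D^0 f = -(5/4)x^2 - 1/2
D^1 f = -(5/2)x
matching coefficients of g against c_0 f + c_1 Df + … from the top degree down determines the c_i
solution: c_0 = -1, c_1 = 3/2

c_0 = -1, c_1 = 3/2


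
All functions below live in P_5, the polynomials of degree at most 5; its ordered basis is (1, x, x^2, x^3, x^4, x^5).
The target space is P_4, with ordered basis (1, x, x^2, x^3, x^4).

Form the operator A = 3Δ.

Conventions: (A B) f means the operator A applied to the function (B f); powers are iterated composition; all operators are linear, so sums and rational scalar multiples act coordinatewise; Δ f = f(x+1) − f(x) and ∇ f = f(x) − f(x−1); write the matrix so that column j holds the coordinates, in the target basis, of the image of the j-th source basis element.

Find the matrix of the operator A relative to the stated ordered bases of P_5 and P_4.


image of 1: 0
image of x: 3
image of x^2: 6x + 3
image of x^3: 9x^2 + 9x + 3
image of x^4: 12x^3 + 18x^2 + 12x + 3
image of x^5: 15x^4 + 30x^3 + 30x^2 + 15x + 3
each image's coordinates form column j of the matrix

the matrix is [[0, 3, 3, 3, 3, 3]; [0, 0, 6, 9, 12, 15]; [0, 0, 0, 9, 18, 30]; [0, 0, 0, 0, 12, 30]; [0, 0, 0, 0, 0, 15]] (rows listed top to bottom)


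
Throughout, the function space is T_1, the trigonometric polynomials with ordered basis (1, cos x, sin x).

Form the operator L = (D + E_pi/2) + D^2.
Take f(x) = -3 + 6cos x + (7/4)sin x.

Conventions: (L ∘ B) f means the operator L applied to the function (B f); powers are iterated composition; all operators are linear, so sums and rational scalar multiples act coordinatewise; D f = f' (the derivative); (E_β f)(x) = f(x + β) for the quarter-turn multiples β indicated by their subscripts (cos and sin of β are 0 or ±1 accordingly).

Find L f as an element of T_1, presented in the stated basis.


the image equals g(x) = -3 - (5/2)cos x - (55/4)sin x

D f = (7/4)cos x - 6sin x
E_pi/2 f = -3 + (7/4)cos x - 6sin x
(D + E_pi/2) f = -3 + (7/2)cos x - 12sin x
D f = (7/4)cos x - 6sin x
D D f = -6cos x - (7/4)sin x
((D + E_pi/2) + D^2) f = -3 - (5/2)cos x - (55/4)sin x


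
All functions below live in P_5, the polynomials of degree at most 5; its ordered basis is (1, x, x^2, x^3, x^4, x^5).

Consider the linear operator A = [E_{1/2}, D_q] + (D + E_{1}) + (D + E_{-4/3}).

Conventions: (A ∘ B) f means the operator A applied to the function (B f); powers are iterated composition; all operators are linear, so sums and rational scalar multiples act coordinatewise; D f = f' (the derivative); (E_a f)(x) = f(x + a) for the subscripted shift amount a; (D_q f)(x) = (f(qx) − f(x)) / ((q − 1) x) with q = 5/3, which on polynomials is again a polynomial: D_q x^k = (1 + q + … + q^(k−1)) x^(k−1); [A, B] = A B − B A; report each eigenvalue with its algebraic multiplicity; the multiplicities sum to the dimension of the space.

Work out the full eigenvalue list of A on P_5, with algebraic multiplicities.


λ = 2 (multiplicity 6)

image of 1: 2
image of x: 2x + 5/3
image of x^2: 2x^2 + (10/3)x + 28/9
image of x^3: 2x^3 + 5x^2 + (88/9)x - 41/54
image of x^4: 2x^4 + (20/3)x^3 + (188/9)x^2 - (52/27)x + 797/162
image of x^5: 2x^5 + (25/3)x^4 + (3092/81)x^3 - (17/27)x^2 + (4271/162)x - 2347/972
the matrix is upper triangular; its diagonal is (2, 2, 2, 2, 2, 2)
for a triangular matrix the eigenvalues are the diagonal entries, with algebraic multiplicity their repetition count


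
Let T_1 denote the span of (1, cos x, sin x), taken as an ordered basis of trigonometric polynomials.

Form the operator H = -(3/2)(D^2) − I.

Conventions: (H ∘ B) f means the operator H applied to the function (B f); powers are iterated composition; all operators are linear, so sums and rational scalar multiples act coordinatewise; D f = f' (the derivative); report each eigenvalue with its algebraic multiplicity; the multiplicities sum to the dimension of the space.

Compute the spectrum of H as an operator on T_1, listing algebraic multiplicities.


λ = -1 (multiplicity 1), λ = 1/2 (multiplicity 2)

image of 1: -1
image of cos x: (1/2)cos x
image of sin x: (1/2)sin x
the matrix is diagonal; its diagonal is (-1, 1/2, 1/2)
for a triangular matrix the eigenvalues are the diagonal entries, with algebraic multiplicity their repetition count


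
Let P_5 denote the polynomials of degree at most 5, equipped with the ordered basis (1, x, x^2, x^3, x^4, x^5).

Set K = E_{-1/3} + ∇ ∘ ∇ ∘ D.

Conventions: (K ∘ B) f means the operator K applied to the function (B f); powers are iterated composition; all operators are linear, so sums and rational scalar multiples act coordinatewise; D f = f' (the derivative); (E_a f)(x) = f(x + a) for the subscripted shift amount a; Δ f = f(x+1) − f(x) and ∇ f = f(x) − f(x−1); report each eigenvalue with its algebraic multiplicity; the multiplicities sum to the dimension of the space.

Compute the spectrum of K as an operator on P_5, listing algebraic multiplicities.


image of 1: 1
image of x: x - 1/3
image of x^2: x^2 - (2/3)x + 1/9
image of x^3: x^3 - x^2 + (1/3)x + 161/27
image of x^4: x^4 - (4/3)x^3 + (2/3)x^2 + (644/27)x - 1943/81
image of x^5: x^5 - (5/3)x^4 + (10/9)x^3 + (1610/27)x^2 - (9715/81)x + 17009/243
the matrix is upper triangular; its diagonal is (1, 1, 1, 1, 1, 1)
for a triangular matrix the eigenvalues are the diagonal entries, with algebraic multiplicity their repetition count

λ = 1 (multiplicity 6)


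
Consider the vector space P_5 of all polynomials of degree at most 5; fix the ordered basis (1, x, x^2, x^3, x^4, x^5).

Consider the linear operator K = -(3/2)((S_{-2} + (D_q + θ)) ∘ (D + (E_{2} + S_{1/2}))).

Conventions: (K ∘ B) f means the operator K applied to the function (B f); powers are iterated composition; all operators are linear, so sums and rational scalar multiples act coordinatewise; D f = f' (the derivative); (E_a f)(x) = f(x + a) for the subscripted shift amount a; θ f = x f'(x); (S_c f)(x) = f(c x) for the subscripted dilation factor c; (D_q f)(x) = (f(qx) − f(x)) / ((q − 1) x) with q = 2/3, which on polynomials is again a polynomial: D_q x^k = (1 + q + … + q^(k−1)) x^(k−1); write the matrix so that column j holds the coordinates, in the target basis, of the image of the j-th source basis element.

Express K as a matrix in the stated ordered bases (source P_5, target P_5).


the matrix is [[-3, -27/4, -15, -30, -72, -168]; [0, 9/4, 47/8, -9/2, -12, -80]; [0, 0, -45/4, -1353/16, -254, -2540/3]; [0, 0, 0, 135/16, 24815/288, 1475/6]; [0, 0, 0, 0, -255/8, -261521/576]; [0, 0, 0, 0, 0, 2673/64]] (rows listed top to bottom)

image of 1: -3
image of x: (9/4)x - 27/4
image of x^2: -(45/4)x^2 + (47/8)x - 15
image of x^3: (135/16)x^3 - (1353/16)x^2 - (9/2)x - 30
image of x^4: -(255/8)x^4 + (24815/288)x^3 - 254x^2 - 12x - 72
image of x^5: (2673/64)x^5 - (261521/576)x^4 + (1475/6)x^3 - (2540/3)x^2 - 80x - 168
each image's coordinates form column j of the matrix


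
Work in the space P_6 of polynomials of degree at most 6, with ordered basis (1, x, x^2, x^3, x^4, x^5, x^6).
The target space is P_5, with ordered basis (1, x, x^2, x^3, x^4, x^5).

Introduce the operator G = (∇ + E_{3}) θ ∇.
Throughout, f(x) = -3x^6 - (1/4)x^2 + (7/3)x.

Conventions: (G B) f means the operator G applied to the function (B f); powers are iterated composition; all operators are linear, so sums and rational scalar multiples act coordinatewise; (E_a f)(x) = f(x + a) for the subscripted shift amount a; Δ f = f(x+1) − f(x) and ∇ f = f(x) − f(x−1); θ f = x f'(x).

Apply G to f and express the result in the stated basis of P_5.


∇ f = -18x^5 + 45x^4 - 60x^3 + 45x^2 - (37/2)x + 67/12
θ ∇ f = -90x^5 + 180x^4 - 180x^3 + 90x^2 - (37/2)x
∇ θ ∇ f = -450x^4 + 1620x^3 - 2520x^2 + 1890x - 1117/2
E_{3} θ ∇ f = -90x^5 - 1170x^4 - 6120x^3 - 16110x^2 - (42697/2)x - 22791/2
(∇ + E_{3}) θ ∇ f = -90x^5 - 1620x^4 - 4500x^3 - 18630x^2 - (38917/2)x - 11954

the image equals g(x) = -90x^5 - 1620x^4 - 4500x^3 - 18630x^2 - (38917/2)x - 11954


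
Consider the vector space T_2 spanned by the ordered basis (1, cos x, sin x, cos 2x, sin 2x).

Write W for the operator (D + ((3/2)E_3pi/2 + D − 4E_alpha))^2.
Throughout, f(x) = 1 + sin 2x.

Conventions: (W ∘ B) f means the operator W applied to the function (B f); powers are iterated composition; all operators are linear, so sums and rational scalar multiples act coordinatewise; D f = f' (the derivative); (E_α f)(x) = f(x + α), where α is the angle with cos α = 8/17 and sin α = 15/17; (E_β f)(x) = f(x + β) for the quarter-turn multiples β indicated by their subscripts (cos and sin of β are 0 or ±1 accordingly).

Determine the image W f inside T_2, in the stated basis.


D f = 2cos 2x
E_3pi/2 f = 1 - sin 2x
((3/2)E_3pi/2) f = 3/2 - (3/2)sin 2x
D f = 2cos 2x
E_alpha f = 1 + (240/289)cos 2x - (161/289)sin 2x
(-4E_alpha) f = -4 - (960/289)cos 2x + (644/289)sin 2x
((3/2)E_3pi/2 + D − 4E_alpha) f = -5/2 - (382/289)cos 2x + (421/578)sin 2x
(D + ((3/2)E_3pi/2 + D − 4E_alpha)) f = -5/2 + (196/289)cos 2x + (421/578)sin 2x
D (D + ((3/2)E_3pi/2 + D − 4E_alpha)) f = (421/289)cos 2x - (392/289)sin 2x
E_3pi/2 (D + ((3/2)E_3pi/2 + D − 4E_alpha)) f = -5/2 - (196/289)cos 2x - (421/578)sin 2x
((3/2)E_3pi/2) (D + ((3/2)E_3pi/2 + D − 4E_alpha)) f = -15/4 - (294/289)cos 2x - (1263/1156)sin 2x
D (D + ((3/2)E_3pi/2 + D − 4E_alpha)) f = (421/289)cos 2x - (392/289)sin 2x
E_alpha (D + ((3/2)E_3pi/2 + D − 4E_alpha)) f = -5/2 + (18964/83521)cos 2x - (161861/167042)sin 2x
(-4E_alpha) (D + ((3/2)E_3pi/2 + D − 4E_alpha)) f = 10 - (75856/83521)cos 2x + (323722/83521)sin 2x
((3/2)E_3pi/2 + D − 4E_alpha) (D + ((3/2)E_3pi/2 + D − 4E_alpha)) f = 25/4 - (39153/83521)cos 2x + (476729/334084)sin 2x
(D + ((3/2)E_3pi/2 + D − 4E_alpha)) (D + ((3/2)E_3pi/2 + D − 4E_alpha)) f = 25/4 + (82516/83521)cos 2x + (23577/334084)sin 2x

g(x) = 25/4 + (82516/83521)cos 2x + (23577/334084)sin 2x


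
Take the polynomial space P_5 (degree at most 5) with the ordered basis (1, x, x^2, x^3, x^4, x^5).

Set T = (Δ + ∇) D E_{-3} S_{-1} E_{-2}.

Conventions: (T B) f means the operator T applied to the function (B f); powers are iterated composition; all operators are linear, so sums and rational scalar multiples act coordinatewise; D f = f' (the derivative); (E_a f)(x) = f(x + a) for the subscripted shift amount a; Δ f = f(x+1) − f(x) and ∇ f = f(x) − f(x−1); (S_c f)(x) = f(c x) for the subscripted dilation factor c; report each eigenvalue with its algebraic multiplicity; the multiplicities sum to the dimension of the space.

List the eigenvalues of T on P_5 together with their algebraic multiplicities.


λ = 0 (multiplicity 6)

image of 1: 0
image of x: 0
image of x^2: 4
image of x^3: -12x + 12
image of x^4: 24x^2 - 48x + 32
image of x^5: -40x^3 + 120x^2 - 160x + 80
the matrix is upper triangular; its diagonal is (0, 0, 0, 0, 0, 0)
for a triangular matrix the eigenvalues are the diagonal entries, with algebraic multiplicity their repetition count


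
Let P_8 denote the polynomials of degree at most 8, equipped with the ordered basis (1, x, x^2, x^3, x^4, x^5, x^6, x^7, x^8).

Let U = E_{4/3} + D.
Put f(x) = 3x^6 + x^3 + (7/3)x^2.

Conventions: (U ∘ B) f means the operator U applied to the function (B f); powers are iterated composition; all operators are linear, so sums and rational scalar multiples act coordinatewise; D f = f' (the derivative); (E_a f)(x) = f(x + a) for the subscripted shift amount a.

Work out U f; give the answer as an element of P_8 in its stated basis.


the result is g(x) = 3x^6 + 42x^5 + 80x^4 + (1289/9)x^3 + (1364/9)x^2 + (2486/27)x + 5680/243

E_{4/3} f = 3x^6 + 24x^5 + 80x^4 + (1289/9)x^3 + (1337/9)x^2 + (2360/27)x + 5680/243
D f = 18x^5 + 3x^2 + (14/3)x
(E_{4/3} + D) f = 3x^6 + 42x^5 + 80x^4 + (1289/9)x^3 + (1364/9)x^2 + (2486/27)x + 5680/243


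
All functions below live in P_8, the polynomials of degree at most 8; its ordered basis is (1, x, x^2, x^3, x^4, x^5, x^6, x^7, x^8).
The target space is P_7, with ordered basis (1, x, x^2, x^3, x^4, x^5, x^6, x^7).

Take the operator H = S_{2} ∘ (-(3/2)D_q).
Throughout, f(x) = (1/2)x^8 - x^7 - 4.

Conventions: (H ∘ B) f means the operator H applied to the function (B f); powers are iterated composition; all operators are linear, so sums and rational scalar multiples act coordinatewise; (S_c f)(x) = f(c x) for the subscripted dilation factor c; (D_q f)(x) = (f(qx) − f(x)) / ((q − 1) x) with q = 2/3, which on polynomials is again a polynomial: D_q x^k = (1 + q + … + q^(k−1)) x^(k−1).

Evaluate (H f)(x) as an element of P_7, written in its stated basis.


g(x) = -(201760/729)x^7 + (65888/243)x^6

D_q f = (6305/4374)x^7 - (2059/729)x^6
(-(3/2)D_q) f = -(6305/2916)x^7 + (2059/486)x^6
S_{2} (-(3/2)D_q) f = -(201760/729)x^7 + (65888/243)x^6


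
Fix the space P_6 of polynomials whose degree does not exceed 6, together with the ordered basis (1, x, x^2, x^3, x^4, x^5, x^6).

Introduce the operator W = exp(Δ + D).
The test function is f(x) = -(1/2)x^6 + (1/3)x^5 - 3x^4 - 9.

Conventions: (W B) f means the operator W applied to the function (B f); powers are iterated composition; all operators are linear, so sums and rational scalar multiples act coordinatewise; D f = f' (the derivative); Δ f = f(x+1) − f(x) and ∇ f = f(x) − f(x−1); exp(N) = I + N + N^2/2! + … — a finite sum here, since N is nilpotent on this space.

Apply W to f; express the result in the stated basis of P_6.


order-1 term: -6x^5 - (25/6)x^4 - (92/3)x^3 - (133/6)x^2 - (40/3)x - 19/6
order-2 term: -30x^4 - (140/3)x^3 - (269/2)x^2 - (341/3)x - 269/6
order-3 term: -80x^3 - (460/3)x^2 - 266x - 877/6
order-4 term: -120x^2 - (640/3)x - 574/3
order-5 term: -96x - 328/3
order-6 term: -32
the series for exp(Δ + D) f terminates at order 6
exp(Δ + D) f = -(1/2)x^6 - (17/3)x^5 - (223/6)x^4 - (472/3)x^3 - 430x^2 - (2107/3)x - 3215/6

g(x) = -(1/2)x^6 - (17/3)x^5 - (223/6)x^4 - (472/3)x^3 - 430x^2 - (2107/3)x - 3215/6


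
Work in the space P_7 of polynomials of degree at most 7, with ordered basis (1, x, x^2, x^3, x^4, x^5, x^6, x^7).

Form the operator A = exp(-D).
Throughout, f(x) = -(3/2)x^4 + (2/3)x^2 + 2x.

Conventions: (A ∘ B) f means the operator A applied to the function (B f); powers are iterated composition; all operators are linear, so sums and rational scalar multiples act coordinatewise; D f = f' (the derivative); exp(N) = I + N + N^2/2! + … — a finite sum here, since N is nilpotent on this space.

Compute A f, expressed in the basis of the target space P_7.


order-1 term: 6x^3 - (4/3)x - 2
order-2 term: -9x^2 + 2/3
order-3 term: 6x
order-4 term: -3/2
the series for exp(-D) f terminates at order 4
exp(-D) f = -(3/2)x^4 + 6x^3 - (25/3)x^2 + (20/3)x - 17/6

the image equals g(x) = -(3/2)x^4 + 6x^3 - (25/3)x^2 + (20/3)x - 17/6


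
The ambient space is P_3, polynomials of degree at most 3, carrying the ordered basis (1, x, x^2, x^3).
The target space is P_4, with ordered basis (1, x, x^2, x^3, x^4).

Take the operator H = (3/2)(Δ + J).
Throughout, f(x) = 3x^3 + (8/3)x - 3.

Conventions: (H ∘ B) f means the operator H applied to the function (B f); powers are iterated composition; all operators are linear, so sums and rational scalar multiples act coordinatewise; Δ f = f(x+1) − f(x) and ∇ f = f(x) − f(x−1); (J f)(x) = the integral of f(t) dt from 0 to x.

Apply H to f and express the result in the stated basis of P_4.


Δ f = 9x^2 + 9x + 17/3
J f = (3/4)x^4 + (4/3)x^2 - 3x
(Δ + J) f = (3/4)x^4 + (31/3)x^2 + 6x + 17/3
((3/2)(Δ + J)) f = (9/8)x^4 + (31/2)x^2 + 9x + 17/2

g(x) = (9/8)x^4 + (31/2)x^2 + 9x + 17/2


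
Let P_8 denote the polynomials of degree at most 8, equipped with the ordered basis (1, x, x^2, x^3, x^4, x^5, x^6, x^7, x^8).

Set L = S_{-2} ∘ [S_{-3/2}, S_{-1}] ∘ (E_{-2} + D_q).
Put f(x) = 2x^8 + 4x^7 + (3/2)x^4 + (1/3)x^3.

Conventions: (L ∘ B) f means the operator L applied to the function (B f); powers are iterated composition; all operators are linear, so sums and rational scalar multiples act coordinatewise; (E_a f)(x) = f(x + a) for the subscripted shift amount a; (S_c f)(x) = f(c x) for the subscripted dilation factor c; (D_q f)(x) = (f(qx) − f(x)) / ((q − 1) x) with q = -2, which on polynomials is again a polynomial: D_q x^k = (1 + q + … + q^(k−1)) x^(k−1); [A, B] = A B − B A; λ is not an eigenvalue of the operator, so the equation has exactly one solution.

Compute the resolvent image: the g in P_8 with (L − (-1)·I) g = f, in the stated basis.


write g with unknown coordinates in the stated basis and equate coefficients in (L − (-1)·I) g = f
solving from the highest basis element down gives g = 2x^8 + 4x^7 + (3/2)x^4 + (1/3)x^3
check: L g = 0
so L g − (-1)·g = 2x^8 + 4x^7 + (3/2)x^4 + (1/3)x^3 = f ✓

g(x) = 2x^8 + 4x^7 + (3/2)x^4 + (1/3)x^3


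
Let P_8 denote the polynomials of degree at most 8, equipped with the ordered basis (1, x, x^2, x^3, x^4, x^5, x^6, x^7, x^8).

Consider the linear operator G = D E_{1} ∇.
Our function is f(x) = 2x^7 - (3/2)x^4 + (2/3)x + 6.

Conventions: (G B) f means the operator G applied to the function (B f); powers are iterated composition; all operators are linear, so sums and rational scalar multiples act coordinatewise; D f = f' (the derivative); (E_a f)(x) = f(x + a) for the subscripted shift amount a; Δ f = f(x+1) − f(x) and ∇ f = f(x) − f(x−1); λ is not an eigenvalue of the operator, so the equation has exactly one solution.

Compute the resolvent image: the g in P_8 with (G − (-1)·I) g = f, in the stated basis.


write g with unknown coordinates in the stated basis and equate coefficients in (G − (-1)·I) g = f
solving from the highest basis element down gives g = 2x^7 - 84x^5 - (423/2)x^4 + 1400x^3 + 4848x^2 - (12796/3)x - 12638
check: G g = 84x^5 + 210x^4 - 1400x^3 - 4848x^2 + 4266x + 12644
so G g − (-1)·g = 2x^7 - (3/2)x^4 + (2/3)x + 6 = f ✓

the image equals g(x) = 2x^7 - 84x^5 - (423/2)x^4 + 1400x^3 + 4848x^2 - (12796/3)x - 12638


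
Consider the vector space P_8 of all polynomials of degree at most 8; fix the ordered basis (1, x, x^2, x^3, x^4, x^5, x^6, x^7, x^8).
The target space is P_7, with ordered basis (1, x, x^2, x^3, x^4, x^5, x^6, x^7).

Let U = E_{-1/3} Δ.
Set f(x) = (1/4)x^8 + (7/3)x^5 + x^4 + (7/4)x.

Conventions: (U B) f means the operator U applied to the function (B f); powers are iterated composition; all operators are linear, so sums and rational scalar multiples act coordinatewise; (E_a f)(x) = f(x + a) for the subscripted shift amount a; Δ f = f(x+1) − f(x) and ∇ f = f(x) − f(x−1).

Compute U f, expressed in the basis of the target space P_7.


the image equals g(x) = 2x^7 + (7/3)x^6 + (14/3)x^5 + (805/54)x^4 + (1108/81)x^3 + (841/81)x^2 + (2633/729)x + 9893/4374

Δ f = 2x^7 + 7x^6 + 14x^5 + (175/6)x^4 + (124/3)x^3 + (109/3)x^2 + (53/3)x + 16/3
E_{-1/3} Δ f = 2x^7 + (7/3)x^6 + (14/3)x^5 + (805/54)x^4 + (1108/81)x^3 + (841/81)x^2 + (2633/729)x + 9893/4374


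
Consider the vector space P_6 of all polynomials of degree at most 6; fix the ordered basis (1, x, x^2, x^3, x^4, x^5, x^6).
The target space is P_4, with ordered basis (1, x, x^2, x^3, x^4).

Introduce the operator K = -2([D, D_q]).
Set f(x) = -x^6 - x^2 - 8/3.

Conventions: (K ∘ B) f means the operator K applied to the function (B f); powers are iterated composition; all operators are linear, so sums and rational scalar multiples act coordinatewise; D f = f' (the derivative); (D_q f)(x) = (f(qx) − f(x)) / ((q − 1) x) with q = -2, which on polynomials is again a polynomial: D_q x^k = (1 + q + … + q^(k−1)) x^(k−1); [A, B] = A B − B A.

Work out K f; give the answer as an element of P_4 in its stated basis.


the image equals g(x) = -342x^4 - 6

D_q f = 21x^5 + x
D D_q f = 105x^4 + 1
D f = -6x^5 - 2x
D_q D f = -66x^4 - 2
[D, D_q] f = 171x^4 + 3
(-2([D, D_q])) f = -342x^4 - 6


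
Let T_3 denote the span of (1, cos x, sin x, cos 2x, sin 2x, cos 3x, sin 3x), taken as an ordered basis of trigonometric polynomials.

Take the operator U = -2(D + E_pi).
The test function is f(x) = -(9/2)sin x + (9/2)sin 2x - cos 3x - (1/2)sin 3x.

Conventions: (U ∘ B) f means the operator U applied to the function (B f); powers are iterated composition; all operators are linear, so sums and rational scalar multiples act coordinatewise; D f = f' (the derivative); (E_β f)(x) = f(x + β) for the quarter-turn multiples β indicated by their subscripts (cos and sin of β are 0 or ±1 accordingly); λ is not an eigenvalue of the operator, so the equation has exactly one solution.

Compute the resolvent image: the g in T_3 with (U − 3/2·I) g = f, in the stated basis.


write g with unknown coordinates in the stated basis and equate coefficients in (U − 3/2·I) g = f
solving from the highest basis element down gives g = -(36/17)cos x - (9/17)sin x + (72/113)cos 2x - (63/113)sin 2x - (14/145)cos 3x + (23/145)sin 3x
check: U g = -(54/17)cos x - (90/17)sin x + (108/113)cos 2x + (414/113)sin 2x - (166/145)cos 3x - (38/145)sin 3x
so U g − 3/2·g = -(9/2)sin x + (9/2)sin 2x - cos 3x - (1/2)sin 3x = f ✓

the result is g(x) = -(36/17)cos x - (9/17)sin x + (72/113)cos 2x - (63/113)sin 2x - (14/145)cos 3x + (23/145)sin 3x


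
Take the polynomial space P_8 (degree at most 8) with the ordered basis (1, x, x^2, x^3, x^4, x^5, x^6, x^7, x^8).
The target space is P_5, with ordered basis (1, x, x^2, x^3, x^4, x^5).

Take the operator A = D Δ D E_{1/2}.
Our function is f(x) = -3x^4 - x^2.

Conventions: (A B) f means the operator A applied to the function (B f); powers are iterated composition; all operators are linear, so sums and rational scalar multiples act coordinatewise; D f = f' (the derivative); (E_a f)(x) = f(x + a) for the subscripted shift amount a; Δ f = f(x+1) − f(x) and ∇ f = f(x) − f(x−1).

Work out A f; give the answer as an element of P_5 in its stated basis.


the result is g(x) = -72x - 72

E_{1/2} f = -3x^4 - 6x^3 - (11/2)x^2 - (5/2)x - 7/16
D E_{1/2} f = -12x^3 - 18x^2 - 11x - 5/2
Δ (D E_{1/2}) f = -36x^2 - 72x - 41
D Δ (D E_{1/2}) f = -72x - 72
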